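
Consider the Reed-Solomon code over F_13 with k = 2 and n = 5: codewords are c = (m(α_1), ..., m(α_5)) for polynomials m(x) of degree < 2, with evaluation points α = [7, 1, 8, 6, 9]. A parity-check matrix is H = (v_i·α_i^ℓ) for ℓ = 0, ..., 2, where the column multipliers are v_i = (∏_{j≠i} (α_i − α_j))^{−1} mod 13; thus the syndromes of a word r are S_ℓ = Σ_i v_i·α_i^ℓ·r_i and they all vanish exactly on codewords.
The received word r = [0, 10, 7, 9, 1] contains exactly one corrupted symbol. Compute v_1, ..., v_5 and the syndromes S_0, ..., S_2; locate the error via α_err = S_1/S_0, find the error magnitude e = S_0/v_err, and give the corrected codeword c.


S = (9, 2, 12), error at position 4, error magnitude e = 3, c = [0, 10, 7, 6, 1].

Step 1: column multipliers v_i = (∏_{j≠i}(α_i − α_j))^{−1} mod 13.
  i = 1 (α = 7): (7−1)(7−8)(7−6)(7−9) = 6·(−1)·1·(−2) = 12 ≡ 12, so v_1 = 12^{−1} = 12 (mod 13).
  i = 2 (α = 1): (1−7)(1−8)(1−6)(1−9) = (−6)·(−7)·(−5)·(−8) = 1680 ≡ 3, so v_2 = 3^{−1} = 9 (mod 13).
  i = 3 (α = 8): (8−7)(8−1)(8−6)(8−9) = 1·7·2·(−1) = −14 ≡ 12, so v_3 = 12^{−1} = 12 (mod 13).
  i = 4 (α = 6): (6−7)(6−1)(6−8)(6−9) = (−1)·5·(−2)·(−3) = −30 ≡ 9, so v_4 = 9^{−1} = 3 (mod 13).
  i = 5 (α = 9): (9−7)(9−1)(9−8)(9−6) = 2·8·1·3 = 48 ≡ 9, so v_5 = 9^{−1} = 3 (mod 13).
  v = [12, 9, 12, 3, 3].
Step 2: syndromes of r = [0, 10, 7, 9, 1] (all sums mod 13).
  S_0 = Σ v_i r_i = 12·0 + 9·10 + 12·7 + 3·9 + 3·1 = 204 ≡ 9.
  S_1 = Σ v_i α_i r_i = 12·7·0 + 9·1·10 + 12·8·7 + 3·6·9 + 3·9·1 = 951 ≡ 2.
  α_i^2 mod 13 = [10, 1, 12, 10, 3].
  S_2 = Σ v_i α_i^2 r_i = 12·10·0 + 9·1·10 + 12·12·7 + 3·10·9 + 3·3·1 = 1377 ≡ 12.
  S = (9, 2, 12) ≠ 0, so r is not a codeword (an error is present).
Step 3: locate the error. For a single error e at position i, S_ℓ = v_i·e·α_i^ℓ, so α_err = S_1/S_0.
  S_0^{−1} = 9^{−1} = 3 (mod 13), so α_err = 2·3 = 6 ≡ 6 = α_4. Error position i = 4.
  Consistency check: S_2/S_1 = 12·7 = 84 ≡ 6 = α_err ✓ (single-error assumption holds).
Step 4: error magnitude e = S_0/v_4 = S_0·∏_{j≠4}(α_4 − α_j) = 9·9 = 81 ≡ 3 (mod 13).
Step 5: correct position 4: c_4 = r_4 − e = 9 − 3 ≡ 6 (mod 13). Hence c = [0, 10, 7, 6, 1].
  Check: interpolating c through the α_i gives m(x) = 3 + 7·x (degree < 2) with m(α_i) = c_i for every i, so c is indeed a codeword.


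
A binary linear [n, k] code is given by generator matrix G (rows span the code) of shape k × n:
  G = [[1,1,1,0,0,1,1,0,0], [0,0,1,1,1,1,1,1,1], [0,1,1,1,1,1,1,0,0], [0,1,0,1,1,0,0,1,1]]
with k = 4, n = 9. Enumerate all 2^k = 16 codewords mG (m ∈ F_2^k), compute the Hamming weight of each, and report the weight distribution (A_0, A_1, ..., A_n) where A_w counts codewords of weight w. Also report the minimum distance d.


Weight distribution: A_0 = 1, A_1 = 1, A_2 = 1, A_3 = 2, A_4 = 2, A_5 = 3, A_6 = 3, A_7 = 2, A_8 = 1. Minimum distance d = 1.

Enumerate all 2^4 = 16 messages m ∈ F_2^4.
For each, compute codeword c = mG in F_2^9, then tally its weight.
  m = 0000 → c = 000000000, weight = 0.
  m = 1000 → c = 111001100, weight = 5.
  m = 0100 → c = 001111111, weight = 7.
  m = 1100 → c = 110110011, weight = 6.
  m = 0010 → c = 011111100, weight = 6.
  m = 1010 → c = 100110000, weight = 3.
  m = 0110 → c = 010000011, weight = 3.
  m = 1110 → c = 101001111, weight = 6.
  m = 0001 → c = 010110011, weight = 5.
  m = 1001 → c = 101111111, weight = 8.
  m = 0101 → c = 011001100, weight = 4.
  m = 1101 → c = 100000000, weight = 1.
  m = 0011 → c = 001001111, weight = 5.
  m = 1011 → c = 110000011, weight = 4.
  m = 0111 → c = 000110000, weight = 2.
  m = 1111 → c = 111111100, weight = 7.
Tally weights:
  weight 0: 1 codewords.
  weight 1: 1 codewords.
  weight 2: 1 codewords.
  weight 3: 2 codewords.
  weight 4: 2 codewords.
  weight 5: 3 codewords.
  weight 6: 3 codewords.
  weight 7: 2 codewords.
  weight 8: 1 codewords.
Minimum distance d = smallest w > 0 with A_w > 0 = 1.
Sanity: Σ A_w = 16 = 2^4 = 16 ✓.


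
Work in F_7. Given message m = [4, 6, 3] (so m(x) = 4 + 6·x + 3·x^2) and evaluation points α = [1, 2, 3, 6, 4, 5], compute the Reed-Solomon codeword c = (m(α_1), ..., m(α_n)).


c = [6, 0, 0, 1, 6, 4]

Message polynomial: m(x) = 4 + 6·x + 3·x^2 (mod 7).
For each evaluation point α_i, compute m(α_i) mod 7:
  α_1 = 1: Horner steps 3 → 2 → 6, so m(1) = 6.
  α_2 = 2: Horner steps 3 → 5 → 0, so m(2) = 0.
  α_3 = 3: Horner steps 3 → 1 → 0, so m(3) = 0.
  α_4 = 6: Horner steps 3 → 3 → 1, so m(6) = 1.
  α_5 = 4: Horner steps 3 → 4 → 6, so m(4) = 6.
  α_6 = 5: Horner steps 3 → 0 → 4, so m(5) = 4.
Codeword c = [6, 0, 0, 1, 6, 4] ∈ F_7^6.


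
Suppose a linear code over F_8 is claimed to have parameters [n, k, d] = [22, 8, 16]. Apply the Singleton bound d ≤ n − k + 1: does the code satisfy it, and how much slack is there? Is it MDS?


Singleton RHS = n − k + 1 = 15, slack = -1, bound violated (no such code; not MDS).

Singleton bound: d ≤ n − k + 1.
Here n = 22, k = 8, so n − k + 1 = 15.
Given d = 16, check d ≤ 15: NO.
Slack = (n − k + 1) − d = -1.
The slack is negative: d = 16 exceeds n − k + 1 = 15 by 1, so the Singleton bound is violated and no linear [22, 8, 16]_8 code can exist. In particular it is not MDS (MDS requires d = n − k + 1 exactly).
Description: the claimed parameters are [22, 8, 16]_8; such a code would be impossible (violates the Singleton bound).


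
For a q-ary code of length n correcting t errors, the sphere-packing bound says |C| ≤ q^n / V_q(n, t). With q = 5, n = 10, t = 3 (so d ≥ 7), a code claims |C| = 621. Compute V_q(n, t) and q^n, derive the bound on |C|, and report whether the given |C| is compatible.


V_q(n, t) = 8441, q^n = 9765625, Hamming bound = 1156, |C| = 621 ≤ bound (satisfied).

Step 1: Compute V_q(n, t) = Σ_{j=0}^3 C(n, j) (q−1)^j.
  j = 0: C(10,0)·(4)^0 = 1·1 = 1.
  j = 1: C(10,1)·(4)^1 = 10·4 = 40.
  j = 2: C(10,2)·(4)^2 = 45·16 = 720.
  j = 3: C(10,3)·(4)^3 = 120·64 = 7680.
  V_q(n, t) = 1 + 40 + 720 + 7680 = 8441.
Step 2: q^n = 5^10 = 9765625.
Step 3: Hamming bound ⌊q^n / V_q(n,t)⌋ = ⌊9765625/8441⌋ = 1156.
Step 4: Compare |C| = 621 to 1156: satisfied.
The claimed |C| lies below the Hamming bound.


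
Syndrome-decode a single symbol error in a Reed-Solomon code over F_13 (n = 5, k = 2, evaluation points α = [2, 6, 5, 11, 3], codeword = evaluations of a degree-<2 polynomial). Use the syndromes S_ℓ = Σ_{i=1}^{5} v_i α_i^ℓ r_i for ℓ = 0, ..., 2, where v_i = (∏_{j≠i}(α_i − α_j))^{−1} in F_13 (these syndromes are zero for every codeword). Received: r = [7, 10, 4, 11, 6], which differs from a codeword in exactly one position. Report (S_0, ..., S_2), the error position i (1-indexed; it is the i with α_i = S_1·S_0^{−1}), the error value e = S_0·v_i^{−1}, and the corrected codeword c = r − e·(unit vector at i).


S = (4, 11, 1), error at position 2, error magnitude e = 7, c = [7, 3, 4, 11, 6].

Step 1: column multipliers v_i = (∏_{j≠i}(α_i − α_j))^{−1} mod 13.
  i = 1 (α = 2): (2−6)(2−5)(2−11)(2−3) = (−4)·(−3)·(−9)·(−1) = 108 ≡ 4, so v_1 = 4^{−1} = 10 (mod 13).
  i = 2 (α = 6): (6−2)(6−5)(6−11)(6−3) = 4·1·(−5)·3 = −60 ≡ 5, so v_2 = 5^{−1} = 8 (mod 13).
  i = 3 (α = 5): (5−2)(5−6)(5−11)(5−3) = 3·(−1)·(−6)·2 = 36 ≡ 10, so v_3 = 10^{−1} = 4 (mod 13).
  i = 4 (α = 11): (11−2)(11−6)(11−5)(11−3) = 9·5·6·8 = 2160 ≡ 2, so v_4 = 2^{−1} = 7 (mod 13).
  i = 5 (α = 3): (3−2)(3−6)(3−5)(3−11) = 1·(−3)·(−2)·(−8) = −48 ≡ 4, so v_5 = 4^{−1} = 10 (mod 13).
  v = [10, 8, 4, 7, 10].
Step 2: syndromes of r = [7, 10, 4, 11, 6] (all sums mod 13).
  S_0 = Σ v_i r_i = 10·7 + 8·10 + 4·4 + 7·11 + 10·6 = 303 ≡ 4.
  S_1 = Σ v_i α_i r_i = 10·2·7 + 8·6·10 + 4·5·4 + 7·11·11 + 10·3·6 = 1727 ≡ 11.
  α_i^2 mod 13 = [4, 10, 12, 4, 9].
  S_2 = Σ v_i α_i^2 r_i = 10·4·7 + 8·10·10 + 4·12·4 + 7·4·11 + 10·9·6 = 2120 ≡ 1.
  S = (4, 11, 1) ≠ 0, so r is not a codeword (an error is present).
Step 3: locate the error. For a single error e at position i, S_ℓ = v_i·e·α_i^ℓ, so α_err = S_1/S_0.
  S_0^{−1} = 4^{−1} = 10 (mod 13), so α_err = 11·10 = 110 ≡ 6 = α_2. Error position i = 2.
  Consistency check: S_2/S_1 = 1·6 = 6 ≡ 6 = α_err ✓ (single-error assumption holds).
Step 4: error magnitude e = S_0/v_2 = S_0·∏_{j≠2}(α_2 − α_j) = 4·5 = 20 ≡ 7 (mod 13).
Step 5: correct position 2: c_2 = r_2 − e = 10 − 7 ≡ 3 (mod 13). Hence c = [7, 3, 4, 11, 6].
  Check: interpolating c through the α_i gives m(x) = 9 + 12·x (degree < 2) with m(α_i) = c_i for every i, so c is indeed a codeword.


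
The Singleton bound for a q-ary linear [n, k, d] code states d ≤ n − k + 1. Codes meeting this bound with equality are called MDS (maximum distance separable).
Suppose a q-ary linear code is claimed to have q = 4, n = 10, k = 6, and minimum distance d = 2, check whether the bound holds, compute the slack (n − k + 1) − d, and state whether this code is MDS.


Singleton RHS = n − k + 1 = 5, slack = 3, bound satisfied, not MDS.

Singleton bound: d ≤ n − k + 1.
Here n = 10, k = 6, so n − k + 1 = 5.
Given d = 2, check d ≤ 5: YES.
Slack = (n − k + 1) − d = 3.
The code is NOT MDS (slack = 3 > 0).
Description: the claimed parameters are [10, 6, 2]_4; such a code would be non-MDS.


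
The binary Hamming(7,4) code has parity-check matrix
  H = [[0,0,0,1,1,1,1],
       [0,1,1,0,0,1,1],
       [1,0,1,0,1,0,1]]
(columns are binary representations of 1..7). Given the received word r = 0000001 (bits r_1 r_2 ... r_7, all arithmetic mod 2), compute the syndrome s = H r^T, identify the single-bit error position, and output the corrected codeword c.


s = (1, 1, 1)^T, error position = 7, corrected codeword c = 0000000

Compute s = H r^T mod 2 one row at a time:
  s_1 = 0 + 0 + 0 + 1 = 1 ≡ 1 (mod 2).
  s_2 = 0 + 0 + 0 + 1 = 1 ≡ 1 (mod 2).
  s_3 = 0 + 0 + 0 + 1 = 1 ≡ 1 (mod 2).
s = (1, 1, 1)^T — this equals column 7 of H (binary 111), so error is at position 7.
Correct: flip bit 7 of r = 0000001 to get c = 0000000.


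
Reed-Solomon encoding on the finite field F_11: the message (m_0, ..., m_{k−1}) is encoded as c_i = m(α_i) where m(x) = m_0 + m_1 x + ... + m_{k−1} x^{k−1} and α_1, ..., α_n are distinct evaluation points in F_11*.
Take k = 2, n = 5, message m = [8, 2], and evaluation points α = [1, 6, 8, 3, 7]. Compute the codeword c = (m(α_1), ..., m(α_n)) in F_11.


c = [10, 9, 2, 3, 0]

Message polynomial: m(x) = 8 + 2·x (mod 11).
For each evaluation point α_i, compute m(α_i) mod 11:
  α_1 = 1: Horner steps 2 → 10, so m(1) = 10.
  α_2 = 6: Horner steps 2 → 9, so m(6) = 9.
  α_3 = 8: Horner steps 2 → 2, so m(8) = 2.
  α_4 = 3: Horner steps 2 → 3, so m(3) = 3.
  α_5 = 7: Horner steps 2 → 0, so m(7) = 0.
Codeword c = [10, 9, 2, 3, 0] ∈ F_11^5.


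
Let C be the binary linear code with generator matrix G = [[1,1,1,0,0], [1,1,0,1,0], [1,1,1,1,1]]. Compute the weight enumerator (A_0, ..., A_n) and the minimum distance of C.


Weight distribution: A_0 = 1, A_2 = 3, A_3 = 3, A_5 = 1. Minimum distance d = 2.

Enumerate all 2^3 = 8 messages m ∈ F_2^3.
For each, compute codeword c = mG in F_2^5, then tally its weight.
  m = 000 → c = 00000, weight = 0.
  m = 100 → c = 11100, weight = 3.
  m = 010 → c = 11010, weight = 3.
  m = 110 → c = 00110, weight = 2.
  m = 001 → c = 11111, weight = 5.
  m = 101 → c = 00011, weight = 2.
  m = 011 → c = 00101, weight = 2.
  m = 111 → c = 11001, weight = 3.
Tally weights:
  weight 0: 1 codewords.
  weight 2: 3 codewords.
  weight 3: 3 codewords.
  weight 5: 1 codewords.
Minimum distance d = smallest w > 0 with A_w > 0 = 2.
Sanity: Σ A_w = 8 = 2^3 = 8 ✓.


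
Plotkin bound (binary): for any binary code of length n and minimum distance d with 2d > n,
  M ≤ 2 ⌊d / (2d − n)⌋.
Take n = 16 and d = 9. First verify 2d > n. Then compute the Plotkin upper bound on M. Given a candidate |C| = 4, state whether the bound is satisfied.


Plotkin bound M ≤ 8; given |C| = 4 ≤ bound (satisfied).

Check applicability: 2d = 18, n = 16.
2d − n = 2 > 0, so Plotkin applies.
Compute d/(2d−n) = 9/2 ≈ 4.5000.
⌊d/(2d−n)⌋ = 4.
Plotkin bound: M ≤ 2·4 = 8.
Given |C| = 4, check: satisfied.
This |C| is below the Plotkin bound.


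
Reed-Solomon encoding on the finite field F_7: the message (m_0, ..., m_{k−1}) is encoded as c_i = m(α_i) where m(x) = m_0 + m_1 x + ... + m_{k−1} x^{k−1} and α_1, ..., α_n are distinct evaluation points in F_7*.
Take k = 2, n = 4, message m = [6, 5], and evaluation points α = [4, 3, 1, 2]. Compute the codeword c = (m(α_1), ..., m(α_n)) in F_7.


c = [5, 0, 4, 2]

Message polynomial: m(x) = 6 + 5·x (mod 7).
For each evaluation point α_i, compute m(α_i) mod 7:
  α_1 = 4: Horner steps 5 → 5, so m(4) = 5.
  α_2 = 3: Horner steps 5 → 0, so m(3) = 0.
  α_3 = 1: Horner steps 5 → 4, so m(1) = 4.
  α_4 = 2: Horner steps 5 → 2, so m(2) = 2.
Codeword c = [5, 0, 4, 2] ∈ F_7^4.


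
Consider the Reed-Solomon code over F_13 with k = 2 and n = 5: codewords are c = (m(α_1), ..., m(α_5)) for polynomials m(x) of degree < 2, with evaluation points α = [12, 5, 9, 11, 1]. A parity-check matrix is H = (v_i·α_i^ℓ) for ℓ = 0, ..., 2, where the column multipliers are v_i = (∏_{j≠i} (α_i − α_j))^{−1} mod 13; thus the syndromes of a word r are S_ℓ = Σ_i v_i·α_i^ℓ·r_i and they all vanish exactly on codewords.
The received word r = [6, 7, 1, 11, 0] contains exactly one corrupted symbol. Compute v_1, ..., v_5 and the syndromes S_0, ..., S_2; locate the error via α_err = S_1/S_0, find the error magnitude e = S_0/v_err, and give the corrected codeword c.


S = (12, 1, 12), error at position 1, error magnitude e = 3, c = [3, 7, 1, 11, 0].

Step 1: column multipliers v_i = (∏_{j≠i}(α_i − α_j))^{−1} mod 13.
  i = 1 (α = 12): (12−5)(12−9)(12−11)(12−1) = 7·3·1·11 = 231 ≡ 10, so v_1 = 10^{−1} = 4 (mod 13).
  i = 2 (α = 5): (5−12)(5−9)(5−11)(5−1) = (−7)·(−4)·(−6)·4 = −672 ≡ 4, so v_2 = 4^{−1} = 10 (mod 13).
  i = 3 (α = 9): (9−12)(9−5)(9−11)(9−1) = (−3)·4·(−2)·8 = 192 ≡ 10, so v_3 = 10^{−1} = 4 (mod 13).
  i = 4 (α = 11): (11−12)(11−5)(11−9)(11−1) = (−1)·6·2·10 = −120 ≡ 10, so v_4 = 10^{−1} = 4 (mod 13).
  i = 5 (α = 1): (1−12)(1−5)(1−9)(1−11) = (−11)·(−4)·(−8)·(−10) = 3520 ≡ 10, so v_5 = 10^{−1} = 4 (mod 13).
  v = [4, 10, 4, 4, 4].
Step 2: syndromes of r = [6, 7, 1, 11, 0] (all sums mod 13).
  S_0 = Σ v_i r_i = 4·6 + 10·7 + 4·1 + 4·11 + 4·0 = 142 ≡ 12.
  S_1 = Σ v_i α_i r_i = 4·12·6 + 10·5·7 + 4·9·1 + 4·11·11 + 4·1·0 = 1158 ≡ 1.
  α_i^2 mod 13 = [1, 12, 3, 4, 1].
  S_2 = Σ v_i α_i^2 r_i = 4·1·6 + 10·12·7 + 4·3·1 + 4·4·11 + 4·1·0 = 1052 ≡ 12.
  S = (12, 1, 12) ≠ 0, so r is not a codeword (an error is present).
Step 3: locate the error. For a single error e at position i, S_ℓ = v_i·e·α_i^ℓ, so α_err = S_1/S_0.
  S_0^{−1} = 12^{−1} = 12 (mod 13), so α_err = 1·12 = 12 ≡ 12 = α_1. Error position i = 1.
  Consistency check: S_2/S_1 = 12·1 = 12 ≡ 12 = α_err ✓ (single-error assumption holds).
Step 4: error magnitude e = S_0/v_1 = S_0·∏_{j≠1}(α_1 − α_j) = 12·10 = 120 ≡ 3 (mod 13).
Step 5: correct position 1: c_1 = r_1 − e = 6 − 3 ≡ 3 (mod 13). Hence c = [3, 7, 1, 11, 0].
  Check: interpolating c through the α_i gives m(x) = 8 + 5·x (degree < 2) with m(α_i) = c_i for every i, so c is indeed a codeword.


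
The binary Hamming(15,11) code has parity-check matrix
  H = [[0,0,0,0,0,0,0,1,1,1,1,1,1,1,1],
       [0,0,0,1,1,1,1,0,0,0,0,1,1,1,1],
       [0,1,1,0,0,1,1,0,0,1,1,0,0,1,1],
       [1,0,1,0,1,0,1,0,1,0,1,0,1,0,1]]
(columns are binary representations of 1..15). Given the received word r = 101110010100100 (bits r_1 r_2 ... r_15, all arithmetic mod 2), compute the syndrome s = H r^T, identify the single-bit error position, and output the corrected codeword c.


s = (1, 1, 0, 0)^T, error position = 12, corrected codeword c = 101110010101100

Compute s = H r^T mod 2 one row at a time:
  s_1 = 1 + 0 + 1 + 0 + 0 + 1 + 0 + 0 = 3 ≡ 1 (mod 2).
  s_2 = 1 + 1 + 0 + 0 + 0 + 1 + 0 + 0 = 3 ≡ 1 (mod 2).
  s_3 = 0 + 1 + 0 + 0 + 1 + 0 + 0 + 0 = 2 ≡ 0 (mod 2).
  s_4 = 1 + 1 + 1 + 0 + 0 + 0 + 1 + 0 = 4 ≡ 0 (mod 2).
s = (1, 1, 0, 0)^T — this equals column 12 of H (binary 1100), so error is at position 12.
Correct: flip bit 12 of r = 101110010100100 to get c = 101110010101100.


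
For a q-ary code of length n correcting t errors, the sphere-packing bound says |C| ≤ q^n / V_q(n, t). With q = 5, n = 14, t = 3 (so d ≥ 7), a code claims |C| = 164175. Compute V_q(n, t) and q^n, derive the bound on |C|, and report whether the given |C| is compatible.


V_q(n, t) = 24809, q^n = 6103515625, Hamming bound = 246020, |C| = 164175 ≤ bound (satisfied).

Step 1: Compute V_q(n, t) = Σ_{j=0}^3 C(n, j) (q−1)^j.
  j = 0: C(14,0)·(4)^0 = 1·1 = 1.
  j = 1: C(14,1)·(4)^1 = 14·4 = 56.
  j = 2: C(14,2)·(4)^2 = 91·16 = 1456.
  j = 3: C(14,3)·(4)^3 = 364·64 = 23296.
  V_q(n, t) = 1 + 56 + 1456 + 23296 = 24809.
Step 2: q^n = 5^14 = 6103515625.
Step 3: Hamming bound ⌊q^n / V_q(n,t)⌋ = ⌊6103515625/24809⌋ = 246020.
Step 4: Compare |C| = 164175 to 246020: satisfied.
The claimed |C| lies below the Hamming bound.


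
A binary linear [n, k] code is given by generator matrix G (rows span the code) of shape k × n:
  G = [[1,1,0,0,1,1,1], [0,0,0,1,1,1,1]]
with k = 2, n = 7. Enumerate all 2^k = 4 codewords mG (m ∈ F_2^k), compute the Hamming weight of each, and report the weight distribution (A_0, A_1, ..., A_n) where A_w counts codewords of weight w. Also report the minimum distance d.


Weight distribution: A_0 = 1, A_3 = 1, A_4 = 1, A_5 = 1. Minimum distance d = 3.

Enumerate all 2^2 = 4 messages m ∈ F_2^2.
For each, compute codeword c = mG in F_2^7, then tally its weight.
  m = 00 → c = 0000000, weight = 0.
  m = 10 → c = 1100111, weight = 5.
  m = 01 → c = 0001111, weight = 4.
  m = 11 → c = 1101000, weight = 3.
Tally weights:
  weight 0: 1 codewords.
  weight 3: 1 codewords.
  weight 4: 1 codewords.
  weight 5: 1 codewords.
Minimum distance d = smallest w > 0 with A_w > 0 = 3.
Sanity: Σ A_w = 4 = 2^2 = 4 ✓.


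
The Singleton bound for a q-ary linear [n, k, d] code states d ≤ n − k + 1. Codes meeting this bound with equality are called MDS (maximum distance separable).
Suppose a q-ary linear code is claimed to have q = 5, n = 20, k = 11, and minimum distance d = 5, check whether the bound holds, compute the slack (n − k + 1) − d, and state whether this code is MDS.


Singleton RHS = n − k + 1 = 10, slack = 5, bound satisfied, not MDS.

Singleton bound: d ≤ n − k + 1.
Here n = 20, k = 11, so n − k + 1 = 10.
Given d = 5, check d ≤ 10: YES.
Slack = (n − k + 1) − d = 5.
The code is NOT MDS (slack = 5 > 0).
Description: the claimed parameters are [20, 11, 5]_5; such a code would be non-MDS.


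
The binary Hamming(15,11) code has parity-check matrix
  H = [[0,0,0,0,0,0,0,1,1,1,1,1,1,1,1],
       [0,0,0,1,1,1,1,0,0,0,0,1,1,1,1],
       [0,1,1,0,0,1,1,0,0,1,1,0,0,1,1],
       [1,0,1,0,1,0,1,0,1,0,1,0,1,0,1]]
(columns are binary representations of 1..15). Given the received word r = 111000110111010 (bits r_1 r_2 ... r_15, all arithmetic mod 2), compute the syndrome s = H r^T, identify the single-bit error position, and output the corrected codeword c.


s = (1, 1, 0, 0)^T, error position = 12, corrected codeword c = 111000110110010

Compute s = H r^T mod 2 one row at a time:
  s_1 = 1 + 0 + 1 + 1 + 1 + 0 + 1 + 0 = 5 ≡ 1 (mod 2).
  s_2 = 0 + 0 + 0 + 1 + 1 + 0 + 1 + 0 = 3 ≡ 1 (mod 2).
  s_3 = 1 + 1 + 0 + 1 + 1 + 1 + 1 + 0 = 6 ≡ 0 (mod 2).
  s_4 = 1 + 1 + 0 + 1 + 0 + 1 + 0 + 0 = 4 ≡ 0 (mod 2).
s = (1, 1, 0, 0)^T — this equals column 12 of H (binary 1100), so error is at position 12.
Correct: flip bit 12 of r = 111000110111010 to get c = 111000110110010.


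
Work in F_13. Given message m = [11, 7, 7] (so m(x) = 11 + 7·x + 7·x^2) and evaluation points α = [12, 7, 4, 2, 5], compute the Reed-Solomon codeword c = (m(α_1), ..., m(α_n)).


c = [11, 0, 8, 1, 0]

Message polynomial: m(x) = 11 + 7·x + 7·x^2 (mod 13).
For each evaluation point α_i, compute m(α_i) mod 13:
  α_1 = 12: Horner steps 7 → 0 → 11, so m(12) = 11.
  α_2 = 7: Horner steps 7 → 4 → 0, so m(7) = 0.
  α_3 = 4: Horner steps 7 → 9 → 8, so m(4) = 8.
  α_4 = 2: Horner steps 7 → 8 → 1, so m(2) = 1.
  α_5 = 5: Horner steps 7 → 3 → 0, so m(5) = 0.
Codeword c = [11, 0, 8, 1, 0] ∈ F_13^5.


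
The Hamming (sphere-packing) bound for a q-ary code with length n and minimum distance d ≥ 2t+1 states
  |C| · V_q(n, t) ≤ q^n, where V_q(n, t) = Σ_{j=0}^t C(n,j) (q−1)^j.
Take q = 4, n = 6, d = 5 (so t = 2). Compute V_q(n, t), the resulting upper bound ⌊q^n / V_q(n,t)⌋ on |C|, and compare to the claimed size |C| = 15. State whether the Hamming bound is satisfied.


V_q(n, t) = 154, q^n = 4096, Hamming bound = 26, |C| = 15 ≤ bound (satisfied).

Step 1: Compute V_q(n, t) = Σ_{j=0}^2 C(n, j) (q−1)^j.
  j = 0: C(6,0)·(3)^0 = 1·1 = 1.
  j = 1: C(6,1)·(3)^1 = 6·3 = 18.
  j = 2: C(6,2)·(3)^2 = 15·9 = 135.
  V_q(n, t) = 1 + 18 + 135 = 154.
Step 2: q^n = 4^6 = 4096.
Step 3: Hamming bound ⌊q^n / V_q(n,t)⌋ = ⌊4096/154⌋ = 26.
Step 4: Compare |C| = 15 to 26: satisfied.
The claimed |C| lies below the Hamming bound.


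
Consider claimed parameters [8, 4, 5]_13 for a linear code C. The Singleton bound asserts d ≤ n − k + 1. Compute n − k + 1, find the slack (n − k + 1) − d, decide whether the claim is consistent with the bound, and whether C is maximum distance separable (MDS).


Singleton RHS = n − k + 1 = 5, slack = 0, bound satisfied, MDS.

Singleton bound: d ≤ n − k + 1.
Here n = 8, k = 4, so n − k + 1 = 5.
Given d = 5, check d ≤ 5: YES.
Slack = (n − k + 1) − d = 0.
The code is MDS (slack = 0).
Description: the claimed parameters are [8, 4, 5]_13; such a code would be MDS (meets Singleton bound).


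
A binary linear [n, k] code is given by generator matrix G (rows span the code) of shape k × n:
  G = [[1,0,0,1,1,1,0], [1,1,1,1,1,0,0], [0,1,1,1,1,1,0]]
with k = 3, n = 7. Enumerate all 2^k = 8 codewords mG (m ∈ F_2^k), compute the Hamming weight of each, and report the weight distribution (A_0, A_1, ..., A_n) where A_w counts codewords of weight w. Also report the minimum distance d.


Weight distribution: A_0 = 1, A_2 = 2, A_3 = 2, A_4 = 1, A_5 = 2. Minimum distance d = 2.

Enumerate all 2^3 = 8 messages m ∈ F_2^3.
For each, compute codeword c = mG in F_2^7, then tally its weight.
  m = 000 → c = 0000000, weight = 0.
  m = 100 → c = 1001110, weight = 4.
  m = 010 → c = 1111100, weight = 5.
  m = 110 → c = 0110010, weight = 3.
  m = 001 → c = 0111110, weight = 5.
  m = 101 → c = 1110000, weight = 3.
  m = 011 → c = 1000010, weight = 2.
  m = 111 → c = 0001100, weight = 2.
Tally weights:
  weight 0: 1 codewords.
  weight 2: 2 codewords.
  weight 3: 2 codewords.
  weight 4: 1 codewords.
  weight 5: 2 codewords.
Minimum distance d = smallest w > 0 with A_w > 0 = 2.
Sanity: Σ A_w = 8 = 2^3 = 8 ✓.


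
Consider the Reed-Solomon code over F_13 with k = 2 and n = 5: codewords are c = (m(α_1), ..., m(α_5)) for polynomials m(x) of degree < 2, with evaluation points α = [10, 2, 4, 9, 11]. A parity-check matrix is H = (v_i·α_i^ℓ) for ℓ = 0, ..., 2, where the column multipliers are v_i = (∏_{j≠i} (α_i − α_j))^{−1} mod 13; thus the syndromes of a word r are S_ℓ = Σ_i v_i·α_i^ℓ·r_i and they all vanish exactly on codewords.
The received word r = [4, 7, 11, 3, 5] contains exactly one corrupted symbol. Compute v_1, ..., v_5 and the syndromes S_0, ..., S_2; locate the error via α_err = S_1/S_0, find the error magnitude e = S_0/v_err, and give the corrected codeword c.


S = (9, 5, 10), error at position 2, error magnitude e = 11, c = [4, 9, 11, 3, 5].

Step 1: column multipliers v_i = (∏_{j≠i}(α_i − α_j))^{−1} mod 13.
  i = 1 (α = 10): (10−2)(10−4)(10−9)(10−11) = 8·6·1·(−1) = −48 ≡ 4, so v_1 = 4^{−1} = 10 (mod 13).
  i = 2 (α = 2): (2−10)(2−4)(2−9)(2−11) = (−8)·(−2)·(−7)·(−9) = 1008 ≡ 7, so v_2 = 7^{−1} = 2 (mod 13).
  i = 3 (α = 4): (4−10)(4−2)(4−9)(4−11) = (−6)·2·(−5)·(−7) = −420 ≡ 9, so v_3 = 9^{−1} = 3 (mod 13).
  i = 4 (α = 9): (9−10)(9−2)(9−4)(9−11) = (−1)·7·5·(−2) = 70 ≡ 5, so v_4 = 5^{−1} = 8 (mod 13).
  i = 5 (α = 11): (11−10)(11−2)(11−4)(11−9) = 1·9·7·2 = 126 ≡ 9, so v_5 = 9^{−1} = 3 (mod 13).
  v = [10, 2, 3, 8, 3].
Step 2: syndromes of r = [4, 7, 11, 3, 5] (all sums mod 13).
  S_0 = Σ v_i r_i = 10·4 + 2·7 + 3·11 + 8·3 + 3·5 = 126 ≡ 9.
  S_1 = Σ v_i α_i r_i = 10·10·4 + 2·2·7 + 3·4·11 + 8·9·3 + 3·11·5 = 941 ≡ 5.
  α_i^2 mod 13 = [9, 4, 3, 3, 4].
  S_2 = Σ v_i α_i^2 r_i = 10·9·4 + 2·4·7 + 3·3·11 + 8·3·3 + 3·4·5 = 647 ≡ 10.
  S = (9, 5, 10) ≠ 0, so r is not a codeword (an error is present).
Step 3: locate the error. For a single error e at position i, S_ℓ = v_i·e·α_i^ℓ, so α_err = S_1/S_0.
  S_0^{−1} = 9^{−1} = 3 (mod 13), so α_err = 5·3 = 15 ≡ 2 = α_2. Error position i = 2.
  Consistency check: S_2/S_1 = 10·8 = 80 ≡ 2 = α_err ✓ (single-error assumption holds).
Step 4: error magnitude e = S_0/v_2 = S_0·∏_{j≠2}(α_2 − α_j) = 9·7 = 63 ≡ 11 (mod 13).
Step 5: correct position 2: c_2 = r_2 − e = 7 − 11 ≡ 9 (mod 13). Hence c = [4, 9, 11, 3, 5].
  Check: interpolating c through the α_i gives m(x) = 7 + 1·x (degree < 2) with m(α_i) = c_i for every i, so c is indeed a codeword.


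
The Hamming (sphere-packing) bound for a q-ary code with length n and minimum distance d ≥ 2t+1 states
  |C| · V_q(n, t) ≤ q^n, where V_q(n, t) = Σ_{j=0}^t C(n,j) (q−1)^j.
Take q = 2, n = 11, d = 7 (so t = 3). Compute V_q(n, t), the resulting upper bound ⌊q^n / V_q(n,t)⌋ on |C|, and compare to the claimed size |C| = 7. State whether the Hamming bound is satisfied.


V_q(n, t) = 232, q^n = 2048, Hamming bound = 8, |C| = 7 ≤ bound (satisfied).

Step 1: Compute V_q(n, t) = Σ_{j=0}^3 C(n, j) (q−1)^j.
  j = 0: C(11,0)·(1)^0 = 1·1 = 1.
  j = 1: C(11,1)·(1)^1 = 11·1 = 11.
  j = 2: C(11,2)·(1)^2 = 55·1 = 55.
  j = 3: C(11,3)·(1)^3 = 165·1 = 165.
  V_q(n, t) = 1 + 11 + 55 + 165 = 232.
Step 2: q^n = 2^11 = 2048.
Step 3: Hamming bound ⌊q^n / V_q(n,t)⌋ = ⌊2048/232⌋ = 8.
Step 4: Compare |C| = 7 to 8: satisfied.
The claimed |C| lies below the Hamming bound.


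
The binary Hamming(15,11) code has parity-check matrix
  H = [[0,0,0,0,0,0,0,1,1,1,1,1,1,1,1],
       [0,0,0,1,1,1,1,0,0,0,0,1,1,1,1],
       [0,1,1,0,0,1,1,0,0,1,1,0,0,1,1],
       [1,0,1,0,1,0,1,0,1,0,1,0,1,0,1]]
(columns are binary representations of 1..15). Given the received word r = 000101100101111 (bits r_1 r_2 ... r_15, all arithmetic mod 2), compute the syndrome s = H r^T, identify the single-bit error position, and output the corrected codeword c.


s = (1, 1, 1, 1)^T, error position = 15, corrected codeword c = 000101100101110

Compute s = H r^T mod 2 one row at a time:
  s_1 = 0 + 0 + 1 + 0 + 1 + 1 + 1 + 1 = 5 ≡ 1 (mod 2).
  s_2 = 1 + 0 + 1 + 1 + 1 + 1 + 1 + 1 = 7 ≡ 1 (mod 2).
  s_3 = 0 + 0 + 1 + 1 + 1 + 0 + 1 + 1 = 5 ≡ 1 (mod 2).
  s_4 = 0 + 0 + 0 + 1 + 0 + 0 + 1 + 1 = 3 ≡ 1 (mod 2).
s = (1, 1, 1, 1)^T — this equals column 15 of H (binary 1111), so error is at position 15.
Correct: flip bit 15 of r = 000101100101111 to get c = 000101100101110.


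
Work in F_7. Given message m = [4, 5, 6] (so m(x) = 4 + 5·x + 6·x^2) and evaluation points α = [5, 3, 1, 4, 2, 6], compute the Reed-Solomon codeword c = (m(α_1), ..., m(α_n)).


c = [4, 3, 1, 1, 3, 5]

Message polynomial: m(x) = 4 + 5·x + 6·x^2 (mod 7).
For each evaluation point α_i, compute m(α_i) mod 7:
  α_1 = 5: Horner steps 6 → 0 → 4, so m(5) = 4.
  α_2 = 3: Horner steps 6 → 2 → 3, so m(3) = 3.
  α_3 = 1: Horner steps 6 → 4 → 1, so m(1) = 1.
  α_4 = 4: Horner steps 6 → 1 → 1, so m(4) = 1.
  α_5 = 2: Horner steps 6 → 3 → 3, so m(2) = 3.
  α_6 = 6: Horner steps 6 → 6 → 5, so m(6) = 5.
Codeword c = [4, 3, 1, 1, 3, 5] ∈ F_7^6.


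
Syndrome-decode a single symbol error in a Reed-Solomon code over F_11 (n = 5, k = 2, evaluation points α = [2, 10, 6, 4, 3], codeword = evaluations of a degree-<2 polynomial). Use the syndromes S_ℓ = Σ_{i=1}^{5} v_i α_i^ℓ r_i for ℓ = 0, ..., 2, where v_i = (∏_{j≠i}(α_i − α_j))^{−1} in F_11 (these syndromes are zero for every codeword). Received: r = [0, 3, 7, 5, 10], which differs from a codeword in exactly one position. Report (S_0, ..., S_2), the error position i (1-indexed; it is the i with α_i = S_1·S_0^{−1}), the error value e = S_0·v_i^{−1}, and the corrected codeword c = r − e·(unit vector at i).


S = (9, 3, 1), error at position 4, error magnitude e = 7, c = [0, 3, 7, 9, 10].

Step 1: column multipliers v_i = (∏_{j≠i}(α_i − α_j))^{−1} mod 11.
  i = 1 (α = 2): (2−10)(2−6)(2−4)(2−3) = (−8)·(−4)·(−2)·(−1) = 64 ≡ 9, so v_1 = 9^{−1} = 5 (mod 11).
  i = 2 (α = 10): (10−2)(10−6)(10−4)(10−3) = 8·4·6·7 = 1344 ≡ 2, so v_2 = 2^{−1} = 6 (mod 11).
  i = 3 (α = 6): (6−2)(6−10)(6−4)(6−3) = 4·(−4)·2·3 = −96 ≡ 3, so v_3 = 3^{−1} = 4 (mod 11).
  i = 4 (α = 4): (4−2)(4−10)(4−6)(4−3) = 2·(−6)·(−2)·1 = 24 ≡ 2, so v_4 = 2^{−1} = 6 (mod 11).
  i = 5 (α = 3): (3−2)(3−10)(3−6)(3−4) = 1·(−7)·(−3)·(−1) = −21 ≡ 1, so v_5 = 1^{−1} = 1 (mod 11).
  v = [5, 6, 4, 6, 1].
Step 2: syndromes of r = [0, 3, 7, 5, 10] (all sums mod 11).
  S_0 = Σ v_i r_i = 5·0 + 6·3 + 4·7 + 6·5 + 1·10 = 86 ≡ 9.
  S_1 = Σ v_i α_i r_i = 5·2·0 + 6·10·3 + 4·6·7 + 6·4·5 + 1·3·10 = 498 ≡ 3.
  α_i^2 mod 11 = [4, 1, 3, 5, 9].
  S_2 = Σ v_i α_i^2 r_i = 5·4·0 + 6·1·3 + 4·3·7 + 6·5·5 + 1·9·10 = 342 ≡ 1.
  S = (9, 3, 1) ≠ 0, so r is not a codeword (an error is present).
Step 3: locate the error. For a single error e at position i, S_ℓ = v_i·e·α_i^ℓ, so α_err = S_1/S_0.
  S_0^{−1} = 9^{−1} = 5 (mod 11), so α_err = 3·5 = 15 ≡ 4 = α_4. Error position i = 4.
  Consistency check: S_2/S_1 = 1·4 = 4 ≡ 4 = α_err ✓ (single-error assumption holds).
Step 4: error magnitude e = S_0/v_4 = S_0·∏_{j≠4}(α_4 − α_j) = 9·2 = 18 ≡ 7 (mod 11).
Step 5: correct position 4: c_4 = r_4 − e = 5 − 7 ≡ 9 (mod 11). Hence c = [0, 3, 7, 9, 10].
  Check: interpolating c through the α_i gives m(x) = 2 + 10·x (degree < 2) with m(α_i) = c_i for every i, so c is indeed a codeword.


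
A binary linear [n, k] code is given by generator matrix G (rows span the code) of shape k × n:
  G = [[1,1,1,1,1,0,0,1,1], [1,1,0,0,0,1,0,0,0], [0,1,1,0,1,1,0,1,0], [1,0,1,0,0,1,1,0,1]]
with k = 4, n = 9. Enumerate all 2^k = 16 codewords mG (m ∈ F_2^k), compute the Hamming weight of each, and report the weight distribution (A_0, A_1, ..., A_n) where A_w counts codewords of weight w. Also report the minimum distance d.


Weight distribution: A_0 = 1, A_3 = 3, A_4 = 3, A_5 = 4, A_6 = 4, A_7 = 1. Minimum distance d = 3.

Enumerate all 2^4 = 16 messages m ∈ F_2^4.
For each, compute codeword c = mG in F_2^9, then tally its weight.
  m = 0000 → c = 000000000, weight = 0.
  m = 1000 → c = 111110011, weight = 7.
  m = 0100 → c = 110001000, weight = 3.
  m = 1100 → c = 001111011, weight = 6.
  m = 0010 → c = 011011010, weight = 5.
  m = 1010 → c = 100101001, weight = 4.
  m = 0110 → c = 101010010, weight = 4.
  m = 1110 → c = 010100001, weight = 3.
  m = 0001 → c = 101001101, weight = 5.
  m = 1001 → c = 010111110, weight = 6.
  m = 0101 → c = 011000101, weight = 4.
  m = 1101 → c = 100110110, weight = 5.
  m = 0011 → c = 110010111, weight = 6.
  m = 1011 → c = 001100100, weight = 3.
  m = 0111 → c = 000011111, weight = 5.
  m = 1111 → c = 111101100, weight = 6.
Tally weights:
  weight 0: 1 codewords.
  weight 3: 3 codewords.
  weight 4: 3 codewords.
  weight 5: 4 codewords.
  weight 6: 4 codewords.
  weight 7: 1 codewords.
Minimum distance d = smallest w > 0 with A_w > 0 = 3.
Sanity: Σ A_w = 16 = 2^4 = 16 ✓.


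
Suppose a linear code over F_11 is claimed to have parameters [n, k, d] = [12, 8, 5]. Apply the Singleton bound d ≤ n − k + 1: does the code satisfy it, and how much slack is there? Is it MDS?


Singleton RHS = n − k + 1 = 5, slack = 0, bound satisfied, MDS.

Singleton bound: d ≤ n − k + 1.
Here n = 12, k = 8, so n − k + 1 = 5.
Given d = 5, check d ≤ 5: YES.
Slack = (n − k + 1) − d = 0.
The code is MDS (slack = 0).
Description: the claimed parameters are [12, 8, 5]_11; such a code would be MDS (meets Singleton bound).


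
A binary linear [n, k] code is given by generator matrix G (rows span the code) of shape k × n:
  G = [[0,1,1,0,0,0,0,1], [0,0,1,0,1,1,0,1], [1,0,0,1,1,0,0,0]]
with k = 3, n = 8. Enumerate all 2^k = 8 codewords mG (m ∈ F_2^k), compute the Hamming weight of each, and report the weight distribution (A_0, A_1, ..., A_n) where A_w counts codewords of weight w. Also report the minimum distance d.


Weight distribution: A_0 = 1, A_3 = 3, A_4 = 2, A_5 = 1, A_6 = 1. Minimum distance d = 3.

Enumerate all 2^3 = 8 messages m ∈ F_2^3.
For each, compute codeword c = mG in F_2^8, then tally its weight.
  m = 000 → c = 00000000, weight = 0.
  m = 100 → c = 01100001, weight = 3.
  m = 010 → c = 00101101, weight = 4.
  m = 110 → c = 01001100, weight = 3.
  m = 001 → c = 10011000, weight = 3.
  m = 101 → c = 11111001, weight = 6.
  m = 011 → c = 10110101, weight = 5.
  m = 111 → c = 11010100, weight = 4.
Tally weights:
  weight 0: 1 codewords.
  weight 3: 3 codewords.
  weight 4: 2 codewords.
  weight 5: 1 codewords.
  weight 6: 1 codewords.
Minimum distance d = smallest w > 0 with A_w > 0 = 3.
Sanity: Σ A_w = 8 = 2^3 = 8 ✓.


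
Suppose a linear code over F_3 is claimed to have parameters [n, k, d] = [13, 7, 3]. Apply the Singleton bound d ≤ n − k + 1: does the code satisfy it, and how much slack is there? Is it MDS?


Singleton RHS = n − k + 1 = 7, slack = 4, bound satisfied, not MDS.

Singleton bound: d ≤ n − k + 1.
Here n = 13, k = 7, so n − k + 1 = 7.
Given d = 3, check d ≤ 7: YES.
Slack = (n − k + 1) − d = 4.
The code is NOT MDS (slack = 4 > 0).
Description: the claimed parameters are [13, 7, 3]_3; such a code would be non-MDS.


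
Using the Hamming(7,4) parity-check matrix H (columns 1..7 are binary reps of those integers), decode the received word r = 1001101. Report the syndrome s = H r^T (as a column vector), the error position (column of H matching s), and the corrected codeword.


s = (1, 1, 1)^T, error position = 7, corrected codeword c = 1001100

Compute s = H r^T mod 2 one row at a time:
  s_1 = 1 + 1 + 0 + 1 = 3 ≡ 1 (mod 2).
  s_2 = 0 + 0 + 0 + 1 = 1 ≡ 1 (mod 2).
  s_3 = 1 + 0 + 1 + 1 = 3 ≡ 1 (mod 2).
s = (1, 1, 1)^T — this equals column 7 of H (binary 111), so error is at position 7.
Correct: flip bit 7 of r = 1001101 to get c = 1001100.


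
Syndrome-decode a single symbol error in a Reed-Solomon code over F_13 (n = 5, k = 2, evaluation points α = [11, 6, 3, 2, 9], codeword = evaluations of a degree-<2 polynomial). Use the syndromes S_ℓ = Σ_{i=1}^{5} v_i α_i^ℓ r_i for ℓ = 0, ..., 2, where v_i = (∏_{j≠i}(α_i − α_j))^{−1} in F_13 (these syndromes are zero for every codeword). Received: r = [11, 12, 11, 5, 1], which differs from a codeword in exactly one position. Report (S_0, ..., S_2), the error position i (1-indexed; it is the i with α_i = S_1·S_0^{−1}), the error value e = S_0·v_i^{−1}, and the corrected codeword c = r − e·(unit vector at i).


S = (12, 10, 4), error at position 3, error magnitude e = 1, c = [11, 12, 10, 5, 1].

Step 1: column multipliers v_i = (∏_{j≠i}(α_i − α_j))^{−1} mod 13.
  i = 1 (α = 11): (11−6)(11−3)(11−2)(11−9) = 5·8·9·2 = 720 ≡ 5, so v_1 = 5^{−1} = 8 (mod 13).
  i = 2 (α = 6): (6−11)(6−3)(6−2)(6−9) = (−5)·3·4·(−3) = 180 ≡ 11, so v_2 = 11^{−1} = 6 (mod 13).
  i = 3 (α = 3): (3−11)(3−6)(3−2)(3−9) = (−8)·(−3)·1·(−6) = −144 ≡ 12, so v_3 = 12^{−1} = 12 (mod 13).
  i = 4 (α = 2): (2−11)(2−6)(2−3)(2−9) = (−9)·(−4)·(−1)·(−7) = 252 ≡ 5, so v_4 = 5^{−1} = 8 (mod 13).
  i = 5 (α = 9): (9−11)(9−6)(9−3)(9−2) = (−2)·3·6·7 = −252 ≡ 8, so v_5 = 8^{−1} = 5 (mod 13).
  v = [8, 6, 12, 8, 5].
Step 2: syndromes of r = [11, 12, 11, 5, 1] (all sums mod 13).
  S_0 = Σ v_i r_i = 8·11 + 6·12 + 12·11 + 8·5 + 5·1 = 337 ≡ 12.
  S_1 = Σ v_i α_i r_i = 8·11·11 + 6·6·12 + 12·3·11 + 8·2·5 + 5·9·1 = 1921 ≡ 10.
  α_i^2 mod 13 = [4, 10, 9, 4, 3].
  S_2 = Σ v_i α_i^2 r_i = 8·4·11 + 6·10·12 + 12·9·11 + 8·4·5 + 5·3·1 = 2435 ≡ 4.
  S = (12, 10, 4) ≠ 0, so r is not a codeword (an error is present).
Step 3: locate the error. For a single error e at position i, S_ℓ = v_i·e·α_i^ℓ, so α_err = S_1/S_0.
  S_0^{−1} = 12^{−1} = 12 (mod 13), so α_err = 10·12 = 120 ≡ 3 = α_3. Error position i = 3.
  Consistency check: S_2/S_1 = 4·4 = 16 ≡ 3 = α_err ✓ (single-error assumption holds).
Step 4: error magnitude e = S_0/v_3 = S_0·∏_{j≠3}(α_3 − α_j) = 12·12 = 144 ≡ 1 (mod 13).
Step 5: correct position 3: c_3 = r_3 − e = 11 − 1 ≡ 10 (mod 13). Hence c = [11, 12, 10, 5, 1].
  Check: interpolating c through the α_i gives m(x) = 8 + 5·x (degree < 2) with m(α_i) = c_i for every i, so c is indeed a codeword.


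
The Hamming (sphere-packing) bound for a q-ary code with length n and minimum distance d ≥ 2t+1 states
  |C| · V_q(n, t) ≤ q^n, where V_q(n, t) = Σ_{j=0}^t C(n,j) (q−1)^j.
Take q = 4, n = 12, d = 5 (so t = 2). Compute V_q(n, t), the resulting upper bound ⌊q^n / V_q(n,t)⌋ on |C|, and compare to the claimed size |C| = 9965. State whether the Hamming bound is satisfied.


V_q(n, t) = 631, q^n = 16777216, Hamming bound = 26588, |C| = 9965 ≤ bound (satisfied).

Step 1: Compute V_q(n, t) = Σ_{j=0}^2 C(n, j) (q−1)^j.
  j = 0: C(12,0)·(3)^0 = 1·1 = 1.
  j = 1: C(12,1)·(3)^1 = 12·3 = 36.
  j = 2: C(12,2)·(3)^2 = 66·9 = 594.
  V_q(n, t) = 1 + 36 + 594 = 631.
Step 2: q^n = 4^12 = 16777216.
Step 3: Hamming bound ⌊q^n / V_q(n,t)⌋ = ⌊16777216/631⌋ = 26588.
Step 4: Compare |C| = 9965 to 26588: satisfied.
The claimed |C| lies below the Hamming bound.


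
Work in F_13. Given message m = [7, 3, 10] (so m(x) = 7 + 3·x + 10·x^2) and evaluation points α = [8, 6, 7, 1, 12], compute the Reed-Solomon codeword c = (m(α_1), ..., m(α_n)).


c = [8, 8, 11, 7, 1]

Message polynomial: m(x) = 7 + 3·x + 10·x^2 (mod 13).
For each evaluation point α_i, compute m(α_i) mod 13:
  α_1 = 8: Horner steps 10 → 5 → 8, so m(8) = 8.
  α_2 = 6: Horner steps 10 → 11 → 8, so m(6) = 8.
  α_3 = 7: Horner steps 10 → 8 → 11, so m(7) = 11.
  α_4 = 1: Horner steps 10 → 0 → 7, so m(1) = 7.
  α_5 = 12: Horner steps 10 → 6 → 1, so m(12) = 1.
Codeword c = [8, 8, 11, 7, 1] ∈ F_13^5.


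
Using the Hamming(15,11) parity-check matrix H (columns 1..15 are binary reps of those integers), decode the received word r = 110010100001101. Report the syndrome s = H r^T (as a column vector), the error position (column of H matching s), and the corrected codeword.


s = (1, 1, 1, 1)^T, error position = 15, corrected codeword c = 110010100001100

Compute s = H r^T mod 2 one row at a time:
  s_1 = 0 + 0 + 0 + 0 + 1 + 1 + 0 + 1 = 3 ≡ 1 (mod 2).
  s_2 = 0 + 1 + 0 + 1 + 1 + 1 + 0 + 1 = 5 ≡ 1 (mod 2).
  s_3 = 1 + 0 + 0 + 1 + 0 + 0 + 0 + 1 = 3 ≡ 1 (mod 2).
  s_4 = 1 + 0 + 1 + 1 + 0 + 0 + 1 + 1 = 5 ≡ 1 (mod 2).
s = (1, 1, 1, 1)^T — this equals column 15 of H (binary 1111), so error is at position 15.
Correct: flip bit 15 of r = 110010100001101 to get c = 110010100001100.


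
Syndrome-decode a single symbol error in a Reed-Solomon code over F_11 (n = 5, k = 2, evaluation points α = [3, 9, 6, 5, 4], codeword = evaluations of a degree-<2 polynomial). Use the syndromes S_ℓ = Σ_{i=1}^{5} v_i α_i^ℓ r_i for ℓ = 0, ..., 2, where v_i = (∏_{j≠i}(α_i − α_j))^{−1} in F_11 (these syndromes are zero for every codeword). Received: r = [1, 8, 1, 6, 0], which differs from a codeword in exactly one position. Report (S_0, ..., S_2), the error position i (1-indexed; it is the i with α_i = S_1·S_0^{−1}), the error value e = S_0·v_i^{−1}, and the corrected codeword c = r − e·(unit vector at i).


S = (6, 7, 10), error at position 1, error magnitude e = 7, c = [5, 8, 1, 6, 0].

Step 1: column multipliers v_i = (∏_{j≠i}(α_i − α_j))^{−1} mod 11.
  i = 1 (α = 3): (3−9)(3−6)(3−5)(3−4) = (−6)·(−3)·(−2)·(−1) = 36 ≡ 3, so v_1 = 3^{−1} = 4 (mod 11).
  i = 2 (α = 9): (9−3)(9−6)(9−5)(9−4) = 6·3·4·5 = 360 ≡ 8, so v_2 = 8^{−1} = 7 (mod 11).
  i = 3 (α = 6): (6−3)(6−9)(6−5)(6−4) = 3·(−3)·1·2 = −18 ≡ 4, so v_3 = 4^{−1} = 3 (mod 11).
  i = 4 (α = 5): (5−3)(5−9)(5−6)(5−4) = 2·(−4)·(−1)·1 = 8 ≡ 8, so v_4 = 8^{−1} = 7 (mod 11).
  i = 5 (α = 4): (4−3)(4−9)(4−6)(4−5) = 1·(−5)·(−2)·(−1) = −10 ≡ 1, so v_5 = 1^{−1} = 1 (mod 11).
  v = [4, 7, 3, 7, 1].
Step 2: syndromes of r = [1, 8, 1, 6, 0] (all sums mod 11).
  S_0 = Σ v_i r_i = 4·1 + 7·8 + 3·1 + 7·6 + 1·0 = 105 ≡ 6.
  S_1 = Σ v_i α_i r_i = 4·3·1 + 7·9·8 + 3·6·1 + 7·5·6 + 1·4·0 = 744 ≡ 7.
  α_i^2 mod 11 = [9, 4, 3, 3, 5].
  S_2 = Σ v_i α_i^2 r_i = 4·9·1 + 7·4·8 + 3·3·1 + 7·3·6 + 1·5·0 = 395 ≡ 10.
  S = (6, 7, 10) ≠ 0, so r is not a codeword (an error is present).
Step 3: locate the error. For a single error e at position i, S_ℓ = v_i·e·α_i^ℓ, so α_err = S_1/S_0.
  S_0^{−1} = 6^{−1} = 2 (mod 11), so α_err = 7·2 = 14 ≡ 3 = α_1. Error position i = 1.
  Consistency check: S_2/S_1 = 10·8 = 80 ≡ 3 = α_err ✓ (single-error assumption holds).
Step 4: error magnitude e = S_0/v_1 = S_0·∏_{j≠1}(α_1 − α_j) = 6·3 = 18 ≡ 7 (mod 11).
Step 5: correct position 1: c_1 = r_1 − e = 1 − 7 ≡ 5 (mod 11). Hence c = [5, 8, 1, 6, 0].
  Check: interpolating c through the α_i gives m(x) = 9 + 6·x (degree < 2) with m(α_i) = c_i for every i, so c is indeed a codeword.
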